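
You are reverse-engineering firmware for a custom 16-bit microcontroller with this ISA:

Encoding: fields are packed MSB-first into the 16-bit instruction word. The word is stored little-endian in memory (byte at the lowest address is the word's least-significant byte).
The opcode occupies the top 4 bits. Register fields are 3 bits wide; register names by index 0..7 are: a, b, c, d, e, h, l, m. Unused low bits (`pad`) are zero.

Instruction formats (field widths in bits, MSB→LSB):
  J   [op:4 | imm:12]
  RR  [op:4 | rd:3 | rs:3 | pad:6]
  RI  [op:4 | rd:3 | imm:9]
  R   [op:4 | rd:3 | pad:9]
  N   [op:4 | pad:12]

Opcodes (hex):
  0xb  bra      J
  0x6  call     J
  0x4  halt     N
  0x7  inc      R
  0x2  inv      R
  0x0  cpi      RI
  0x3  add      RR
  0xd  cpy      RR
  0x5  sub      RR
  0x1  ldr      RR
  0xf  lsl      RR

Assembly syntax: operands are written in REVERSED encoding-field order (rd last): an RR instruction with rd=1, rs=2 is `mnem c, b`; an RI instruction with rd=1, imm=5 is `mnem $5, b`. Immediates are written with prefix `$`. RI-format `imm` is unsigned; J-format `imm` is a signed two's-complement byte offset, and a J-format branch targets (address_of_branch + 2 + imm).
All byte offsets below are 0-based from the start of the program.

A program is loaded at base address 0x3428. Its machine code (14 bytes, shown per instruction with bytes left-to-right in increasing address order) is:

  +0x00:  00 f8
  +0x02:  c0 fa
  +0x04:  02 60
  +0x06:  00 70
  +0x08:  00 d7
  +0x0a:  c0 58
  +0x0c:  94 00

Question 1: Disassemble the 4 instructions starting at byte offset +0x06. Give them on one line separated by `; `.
@+06  little-endian(00 70) = 0x7000
  opcode bits[15:12]=0x7: inc/R
  [11:9] rd=0 = a
@+08  little-endian(00 d7) = 0xd700
  opcode bits[15:12]=0xd: cpy/RR
  [11:9] rd=3 = d
  [8:6] rs=4 = e
@+0a  little-endian(c0 58) = 0x58c0
  opcode bits[15:12]=0x5: sub/RR
  [11:9] rd=4 = e
  [8:6] rs=3 = d
@+0c  little-endian(94 00) = 0x0094
  opcode bits[15:12]=0x0: cpi/RI
  [11:9] rd=0 = a
  [8:0] imm=148 = $148

inc a; cpy e, d; sub d, e; cpi $148, a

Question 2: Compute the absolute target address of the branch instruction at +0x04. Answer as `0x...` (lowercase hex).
0x3430

+0x04: 02 60 ⇒ word 0x6002 (little)
  opcode bits[15:12]=0x6: call/J
  [11:0] imm=2 = $2
  target = base 0x3428 + off 0x04 + 2 + imm 2 = 0x3430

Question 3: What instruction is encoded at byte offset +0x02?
+0x02: c0 fa ⇒ word 0xfac0 (little)
  top 4b → 0xf → lsl [RR]
  [11:9] rd=5 = h
  [8:6] rs=3 = d

lsl d, h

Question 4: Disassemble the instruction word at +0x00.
lsl a, e

+0x00: 00 f8 ⇒ word 0xf800 (little)
  op=0xf800>>12=0xf ⇒ lsl (RR)
  [11:9] rd=4 = e
  [8:6] rs=0 = a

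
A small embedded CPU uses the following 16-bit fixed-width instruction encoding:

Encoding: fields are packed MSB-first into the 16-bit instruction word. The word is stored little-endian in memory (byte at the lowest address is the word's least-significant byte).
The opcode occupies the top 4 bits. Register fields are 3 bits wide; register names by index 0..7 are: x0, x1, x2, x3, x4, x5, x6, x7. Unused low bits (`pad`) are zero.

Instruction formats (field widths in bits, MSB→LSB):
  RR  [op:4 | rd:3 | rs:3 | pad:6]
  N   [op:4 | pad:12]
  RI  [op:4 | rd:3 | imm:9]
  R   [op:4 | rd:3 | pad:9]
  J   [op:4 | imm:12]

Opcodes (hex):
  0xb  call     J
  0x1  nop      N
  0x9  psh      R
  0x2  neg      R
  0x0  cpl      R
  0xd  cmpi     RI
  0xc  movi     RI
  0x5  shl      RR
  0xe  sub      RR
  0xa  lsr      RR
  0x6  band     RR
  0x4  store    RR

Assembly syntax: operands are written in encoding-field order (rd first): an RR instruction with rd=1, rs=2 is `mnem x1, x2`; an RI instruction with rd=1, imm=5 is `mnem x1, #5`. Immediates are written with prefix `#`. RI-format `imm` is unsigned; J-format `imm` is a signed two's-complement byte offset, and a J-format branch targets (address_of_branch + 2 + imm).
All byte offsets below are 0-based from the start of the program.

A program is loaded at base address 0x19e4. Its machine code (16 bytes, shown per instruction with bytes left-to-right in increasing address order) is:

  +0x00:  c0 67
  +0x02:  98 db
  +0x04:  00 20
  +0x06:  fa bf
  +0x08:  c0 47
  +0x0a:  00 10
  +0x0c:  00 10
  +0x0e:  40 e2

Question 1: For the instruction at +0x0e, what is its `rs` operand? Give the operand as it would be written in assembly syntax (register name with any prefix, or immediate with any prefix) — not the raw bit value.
x1

@+0e  little-endian(40 e2) = 0xe240
  top 4b → 0xe → sub [RR]
  rd@[11:9]=0x1 ⇒ x1
  rs@[8:6]=0x1 ⇒ x1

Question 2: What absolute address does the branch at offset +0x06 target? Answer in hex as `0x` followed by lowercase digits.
0x19e6

@+06  little-endian(fa bf) = 0xbffa
  op=0xbffa>>12=0xb ⇒ call (J)
  imm: (w>>0)&0xfff=0xffa (s12→-6) → #-6
  target = base 0x19e4 + off 0x06 + 2 + imm -6 = 0x19e6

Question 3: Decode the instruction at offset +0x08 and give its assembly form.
store x3, x7

off 0x08: read c0 47 as little → 0x47c0
  opcode bits[15:12]=0x4: store/RR
  rd: (w>>9)&0x7=0x3 → x3
  rs: (w>>6)&0x7=0x7 → x7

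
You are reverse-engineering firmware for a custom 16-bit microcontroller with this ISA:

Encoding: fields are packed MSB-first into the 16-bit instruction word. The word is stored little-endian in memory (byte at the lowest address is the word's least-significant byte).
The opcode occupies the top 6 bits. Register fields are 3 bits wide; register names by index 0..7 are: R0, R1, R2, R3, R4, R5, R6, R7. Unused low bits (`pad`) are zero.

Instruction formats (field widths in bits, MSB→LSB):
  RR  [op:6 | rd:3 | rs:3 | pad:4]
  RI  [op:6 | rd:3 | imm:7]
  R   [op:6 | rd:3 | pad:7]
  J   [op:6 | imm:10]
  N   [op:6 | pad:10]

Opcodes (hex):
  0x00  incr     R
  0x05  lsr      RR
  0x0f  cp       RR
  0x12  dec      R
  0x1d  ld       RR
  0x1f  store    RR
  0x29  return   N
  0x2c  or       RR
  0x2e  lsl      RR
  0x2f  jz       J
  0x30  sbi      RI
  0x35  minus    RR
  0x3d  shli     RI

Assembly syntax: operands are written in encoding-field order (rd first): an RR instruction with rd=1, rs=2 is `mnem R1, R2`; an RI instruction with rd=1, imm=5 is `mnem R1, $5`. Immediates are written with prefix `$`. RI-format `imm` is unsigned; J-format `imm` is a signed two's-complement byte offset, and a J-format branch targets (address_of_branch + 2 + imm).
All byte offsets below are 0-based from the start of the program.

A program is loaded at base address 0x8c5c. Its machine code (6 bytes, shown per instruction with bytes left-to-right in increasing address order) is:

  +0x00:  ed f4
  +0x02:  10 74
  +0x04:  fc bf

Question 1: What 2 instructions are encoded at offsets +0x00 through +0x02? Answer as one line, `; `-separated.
@+00  little-endian(ed f4) = 0xf4ed
  top 6b → 0x3d → shli [RI]
  rd@[9:7]=0x1 ⇒ R1
  imm@[6:0]=0x6d ⇒ $109
@+02  little-endian(10 74) = 0x7410
  top 6b → 0x1d → ld [RR]
  rd@[9:7]=0x0 ⇒ R0
  rs@[6:4]=0x1 ⇒ R1

shli R1, $109; ld R0, R1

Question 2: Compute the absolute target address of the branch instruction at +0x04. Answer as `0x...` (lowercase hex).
0x8c5e

off 0x04: read fc bf as little → 0xbffc
  top 6b → 0x2f → jz [J]
  [9:0] imm=1020 (s10→-4) = $-4
  target = base 0x8c5c + off 0x04 + 2 + imm -4 = 0x8c5e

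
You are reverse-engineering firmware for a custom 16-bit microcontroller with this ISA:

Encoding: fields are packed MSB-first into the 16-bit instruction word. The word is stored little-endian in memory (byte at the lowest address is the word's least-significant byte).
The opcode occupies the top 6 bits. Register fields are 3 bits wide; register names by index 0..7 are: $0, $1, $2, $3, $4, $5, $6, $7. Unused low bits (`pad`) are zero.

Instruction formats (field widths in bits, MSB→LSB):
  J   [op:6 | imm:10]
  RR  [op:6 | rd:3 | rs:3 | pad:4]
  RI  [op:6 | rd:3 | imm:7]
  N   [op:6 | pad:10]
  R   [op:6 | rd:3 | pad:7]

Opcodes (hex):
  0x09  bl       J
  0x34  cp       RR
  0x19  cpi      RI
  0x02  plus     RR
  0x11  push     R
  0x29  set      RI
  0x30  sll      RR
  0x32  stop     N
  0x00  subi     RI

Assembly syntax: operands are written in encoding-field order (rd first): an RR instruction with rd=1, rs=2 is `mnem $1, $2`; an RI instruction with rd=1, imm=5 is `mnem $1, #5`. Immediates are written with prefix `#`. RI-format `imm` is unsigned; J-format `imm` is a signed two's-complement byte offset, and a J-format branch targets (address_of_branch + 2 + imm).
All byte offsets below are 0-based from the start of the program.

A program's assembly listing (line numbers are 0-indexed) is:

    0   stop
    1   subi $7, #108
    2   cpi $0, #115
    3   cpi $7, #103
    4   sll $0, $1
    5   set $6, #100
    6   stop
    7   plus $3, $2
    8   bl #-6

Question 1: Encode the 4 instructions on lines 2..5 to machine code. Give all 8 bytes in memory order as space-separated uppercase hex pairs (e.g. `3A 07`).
line 2 (cpi): pack op=0x19:6|rd=0:3|imm=115:7 = 0x6473; little→ 73 64
line 3 (cpi): pack op=0x19:6|rd=7:3|imm=103:7 = 0x67e7; little→ e7 67
line 4 (sll): pack op=0x30:6|rd=0:3|rs=1:3|pad=0:4 = 0xc010; little→ 10 c0
line 5 (set): pack op=0x29:6|rd=6:3|imm=100:7 = 0xa764; little→ 64 a7

73 64 E7 67 10 C0 64 A7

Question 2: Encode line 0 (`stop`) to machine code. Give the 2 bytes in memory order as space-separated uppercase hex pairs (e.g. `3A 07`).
00 C8

L0: stop op=0x32:6|pad=0:10 ⇒ 0xc800 ⇒ little 00 c8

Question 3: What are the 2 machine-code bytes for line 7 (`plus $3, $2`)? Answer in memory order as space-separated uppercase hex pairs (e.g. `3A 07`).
A0 09

L7: plus op=0x2:6|rd=3:3|rs=2:3|pad=0:4 ⇒ 0x09a0 ⇒ little a0 09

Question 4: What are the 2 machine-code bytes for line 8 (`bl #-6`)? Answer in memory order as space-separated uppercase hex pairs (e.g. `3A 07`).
L8: bl op=0x9:6|imm=-6:10 ⇒ 0x27fa ⇒ little fa 27

FA 27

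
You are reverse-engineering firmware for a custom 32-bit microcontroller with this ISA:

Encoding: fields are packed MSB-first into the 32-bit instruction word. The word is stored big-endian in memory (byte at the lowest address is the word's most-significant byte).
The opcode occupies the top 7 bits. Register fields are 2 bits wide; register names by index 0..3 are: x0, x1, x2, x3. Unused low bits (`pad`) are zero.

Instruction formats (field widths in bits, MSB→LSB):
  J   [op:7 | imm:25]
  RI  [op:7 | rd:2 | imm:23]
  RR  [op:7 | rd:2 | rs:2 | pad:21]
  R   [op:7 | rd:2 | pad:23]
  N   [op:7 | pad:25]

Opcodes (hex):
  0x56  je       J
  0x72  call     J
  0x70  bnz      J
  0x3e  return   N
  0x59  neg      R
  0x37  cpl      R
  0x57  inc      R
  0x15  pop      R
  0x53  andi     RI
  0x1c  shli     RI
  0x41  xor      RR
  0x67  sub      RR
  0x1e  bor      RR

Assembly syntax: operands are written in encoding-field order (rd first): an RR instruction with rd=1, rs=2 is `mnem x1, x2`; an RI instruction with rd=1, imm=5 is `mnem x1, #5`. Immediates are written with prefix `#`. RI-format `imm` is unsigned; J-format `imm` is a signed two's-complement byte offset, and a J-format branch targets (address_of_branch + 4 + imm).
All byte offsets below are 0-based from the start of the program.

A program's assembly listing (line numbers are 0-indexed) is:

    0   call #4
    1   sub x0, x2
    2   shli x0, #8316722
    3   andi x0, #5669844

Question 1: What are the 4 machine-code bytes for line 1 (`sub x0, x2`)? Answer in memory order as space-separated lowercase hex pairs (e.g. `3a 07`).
ce 40 00 00

1. sub fields op=0x67:7|rd=0:2|rs=2:2|pad=0:21 → word ce400000h → ce 40 00 00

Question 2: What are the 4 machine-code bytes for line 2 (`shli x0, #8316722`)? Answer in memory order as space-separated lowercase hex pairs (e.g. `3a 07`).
38 7e e7 32

2. shli fields op=0x1c:7|rd=0:2|imm=8316722:23 → word 387ee732h → 38 7e e7 32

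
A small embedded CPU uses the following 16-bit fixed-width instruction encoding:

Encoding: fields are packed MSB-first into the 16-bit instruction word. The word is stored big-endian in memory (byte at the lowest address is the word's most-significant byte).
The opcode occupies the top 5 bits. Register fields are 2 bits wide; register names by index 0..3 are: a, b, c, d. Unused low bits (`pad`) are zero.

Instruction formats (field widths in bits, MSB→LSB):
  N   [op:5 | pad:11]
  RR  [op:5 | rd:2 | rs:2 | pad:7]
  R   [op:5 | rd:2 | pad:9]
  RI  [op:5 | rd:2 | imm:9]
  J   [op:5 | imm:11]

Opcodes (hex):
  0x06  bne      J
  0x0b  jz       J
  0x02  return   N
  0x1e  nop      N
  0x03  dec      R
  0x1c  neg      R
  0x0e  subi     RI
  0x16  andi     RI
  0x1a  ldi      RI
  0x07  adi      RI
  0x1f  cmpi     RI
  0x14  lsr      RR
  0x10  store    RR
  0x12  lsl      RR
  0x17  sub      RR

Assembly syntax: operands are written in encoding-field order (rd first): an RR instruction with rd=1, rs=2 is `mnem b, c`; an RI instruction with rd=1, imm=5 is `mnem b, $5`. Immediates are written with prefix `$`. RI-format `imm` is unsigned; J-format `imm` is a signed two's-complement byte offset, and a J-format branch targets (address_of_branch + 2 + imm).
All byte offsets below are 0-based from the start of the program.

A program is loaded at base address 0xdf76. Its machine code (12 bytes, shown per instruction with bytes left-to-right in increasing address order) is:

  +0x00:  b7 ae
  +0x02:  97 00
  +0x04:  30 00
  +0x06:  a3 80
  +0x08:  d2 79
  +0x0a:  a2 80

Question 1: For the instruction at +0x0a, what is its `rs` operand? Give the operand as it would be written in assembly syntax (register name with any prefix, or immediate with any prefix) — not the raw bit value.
b

[0a] a2 80 → 0xa280
  opcode bits[15:11]=0x14: lsr/RR
  rd: (w>>9)&0x3=0x1 → b
  rs: (w>>7)&0x3=0x1 → b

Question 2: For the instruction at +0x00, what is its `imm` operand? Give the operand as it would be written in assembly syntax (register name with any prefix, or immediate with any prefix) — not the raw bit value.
@+00  big-endian(b7 ae) = 0xb7ae
  op=0xb7ae>>11=0x16 ⇒ andi (RI)
  [10:9] rd=3 = d
  [8:0] imm=430 = $430

$430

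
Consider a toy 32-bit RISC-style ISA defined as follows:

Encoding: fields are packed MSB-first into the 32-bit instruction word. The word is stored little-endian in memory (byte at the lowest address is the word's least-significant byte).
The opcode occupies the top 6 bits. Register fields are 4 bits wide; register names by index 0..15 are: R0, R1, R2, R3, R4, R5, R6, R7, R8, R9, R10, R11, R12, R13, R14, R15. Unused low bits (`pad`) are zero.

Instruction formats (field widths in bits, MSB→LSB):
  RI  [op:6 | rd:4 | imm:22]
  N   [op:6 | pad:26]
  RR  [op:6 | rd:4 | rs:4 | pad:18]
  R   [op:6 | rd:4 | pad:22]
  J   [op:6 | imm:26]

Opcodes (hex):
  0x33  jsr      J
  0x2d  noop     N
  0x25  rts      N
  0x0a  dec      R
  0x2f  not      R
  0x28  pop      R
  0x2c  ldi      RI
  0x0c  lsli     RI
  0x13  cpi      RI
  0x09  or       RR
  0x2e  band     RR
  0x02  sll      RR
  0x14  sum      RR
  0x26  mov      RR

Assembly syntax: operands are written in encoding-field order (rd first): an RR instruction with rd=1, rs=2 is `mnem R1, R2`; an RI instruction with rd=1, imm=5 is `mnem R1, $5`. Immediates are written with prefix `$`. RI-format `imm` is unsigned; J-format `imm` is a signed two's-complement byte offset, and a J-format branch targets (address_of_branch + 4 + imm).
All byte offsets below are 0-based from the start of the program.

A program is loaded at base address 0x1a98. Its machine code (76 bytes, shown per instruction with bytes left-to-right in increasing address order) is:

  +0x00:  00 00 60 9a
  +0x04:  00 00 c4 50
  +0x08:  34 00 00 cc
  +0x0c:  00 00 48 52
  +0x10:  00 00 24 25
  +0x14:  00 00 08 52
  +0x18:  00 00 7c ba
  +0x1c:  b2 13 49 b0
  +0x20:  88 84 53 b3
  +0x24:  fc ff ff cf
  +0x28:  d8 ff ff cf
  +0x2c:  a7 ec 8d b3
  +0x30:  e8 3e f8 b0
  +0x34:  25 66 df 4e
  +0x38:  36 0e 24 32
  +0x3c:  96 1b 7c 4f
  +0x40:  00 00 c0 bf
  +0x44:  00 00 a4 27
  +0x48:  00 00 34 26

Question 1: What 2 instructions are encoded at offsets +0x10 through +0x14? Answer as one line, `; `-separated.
off 0x10: read 00 00 24 25 as little → 0x25240000
  opcode bits[31:26]=0x9: or/RR
  [25:22] rd=4 = R4
  [21:18] rs=9 = R9
off 0x14: read 00 00 08 52 as little → 0x52080000
  opcode bits[31:26]=0x14: sum/RR
  [25:22] rd=8 = R8
  [21:18] rs=2 = R2

or R4, R9; sum R8, R2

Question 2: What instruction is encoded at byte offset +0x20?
+0x20: 88 84 53 b3 ⇒ word 0xb3538488 (little)
  op=0xb3538488>>26=0x2c ⇒ ldi (RI)
  rd@[25:22]=0xd ⇒ R13
  imm@[21:0]=0x138488 ⇒ $1279112

ldi R13, $1279112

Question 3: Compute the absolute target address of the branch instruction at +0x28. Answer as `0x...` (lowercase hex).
+0x28: d8 ff ff cf ⇒ word 0xcfffffd8 (little)
  top 6b → 0x33 → jsr [J]
  imm@[25:0]=0x3ffffd8 (s26→-40) ⇒ $-40
  target = base 0x1a98 + off 0x28 + 4 + imm -40 = 0x1a9c

0x1a9c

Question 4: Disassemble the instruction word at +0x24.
+0x24: fc ff ff cf ⇒ word 0xcffffffc (little)
  op=0xcffffffc>>26=0x33 ⇒ jsr (J)
  imm@[25:0]=0x3fffffc (s26→-4) ⇒ $-4

jsr $-4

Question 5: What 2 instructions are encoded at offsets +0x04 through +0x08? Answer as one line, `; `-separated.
[04] 00 00 c4 50 → 0x50c40000
  opcode bits[31:26]=0x14: sum/RR
  [25:22] rd=3 = R3
  [21:18] rs=1 = R1
[08] 34 00 00 cc → 0xcc000034
  opcode bits[31:26]=0x33: jsr/J
  [25:0] imm=52 = $52

sum R3, R1; jsr $52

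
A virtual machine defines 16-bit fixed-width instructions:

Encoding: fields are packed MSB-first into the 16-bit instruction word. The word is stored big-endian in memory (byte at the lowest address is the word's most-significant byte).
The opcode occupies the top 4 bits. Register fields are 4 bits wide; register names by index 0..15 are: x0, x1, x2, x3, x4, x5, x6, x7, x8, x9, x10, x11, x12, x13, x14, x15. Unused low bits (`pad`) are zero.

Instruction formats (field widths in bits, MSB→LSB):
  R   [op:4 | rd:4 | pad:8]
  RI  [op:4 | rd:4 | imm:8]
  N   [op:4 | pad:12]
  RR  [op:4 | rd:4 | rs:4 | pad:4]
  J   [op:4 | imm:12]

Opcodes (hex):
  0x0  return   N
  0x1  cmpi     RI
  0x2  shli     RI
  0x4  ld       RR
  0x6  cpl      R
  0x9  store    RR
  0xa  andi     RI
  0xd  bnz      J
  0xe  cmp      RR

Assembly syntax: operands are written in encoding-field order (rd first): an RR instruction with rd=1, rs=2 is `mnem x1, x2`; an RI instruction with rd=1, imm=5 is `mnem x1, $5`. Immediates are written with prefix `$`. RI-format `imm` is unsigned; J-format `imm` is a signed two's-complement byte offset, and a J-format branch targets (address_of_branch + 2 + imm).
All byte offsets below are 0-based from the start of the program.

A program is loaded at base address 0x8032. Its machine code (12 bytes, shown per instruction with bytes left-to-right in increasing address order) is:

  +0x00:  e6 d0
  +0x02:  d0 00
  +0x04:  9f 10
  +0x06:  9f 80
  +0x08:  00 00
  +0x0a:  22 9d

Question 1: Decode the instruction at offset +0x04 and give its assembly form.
off 0x04: read 9f 10 as big → 0x9f10
  op=0x9f10>>12=0x9 ⇒ store (RR)
  [11:8] rd=15 = x15
  [7:4] rs=1 = x1

store x15, x1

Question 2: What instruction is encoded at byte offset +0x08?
return

off 0x08: read 00 00 as big → 0x0000
  op=0x0000>>12=0x0 ⇒ return (N)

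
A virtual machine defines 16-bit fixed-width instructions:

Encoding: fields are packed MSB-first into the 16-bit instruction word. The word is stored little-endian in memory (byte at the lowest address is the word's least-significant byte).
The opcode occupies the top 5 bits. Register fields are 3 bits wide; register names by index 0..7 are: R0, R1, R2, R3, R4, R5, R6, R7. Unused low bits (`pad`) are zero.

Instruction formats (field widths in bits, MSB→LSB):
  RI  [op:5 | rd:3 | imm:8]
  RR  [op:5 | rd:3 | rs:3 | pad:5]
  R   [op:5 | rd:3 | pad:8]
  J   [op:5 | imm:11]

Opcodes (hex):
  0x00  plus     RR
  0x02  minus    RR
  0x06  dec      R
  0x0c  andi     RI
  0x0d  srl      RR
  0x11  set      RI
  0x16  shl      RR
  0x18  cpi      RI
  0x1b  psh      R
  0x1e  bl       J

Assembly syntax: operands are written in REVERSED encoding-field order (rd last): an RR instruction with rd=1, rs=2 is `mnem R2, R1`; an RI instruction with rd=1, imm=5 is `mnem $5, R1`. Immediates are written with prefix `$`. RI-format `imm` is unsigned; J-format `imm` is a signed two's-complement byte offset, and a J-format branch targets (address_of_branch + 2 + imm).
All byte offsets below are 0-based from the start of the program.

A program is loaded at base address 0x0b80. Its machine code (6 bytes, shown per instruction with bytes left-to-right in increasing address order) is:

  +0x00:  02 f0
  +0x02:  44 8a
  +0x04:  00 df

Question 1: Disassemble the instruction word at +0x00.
+0x00: 02 f0 ⇒ word 0xf002 (little)
  top 5b → 0x1e → bl [J]
  imm@[10:0]=0x2 ⇒ $2

bl $2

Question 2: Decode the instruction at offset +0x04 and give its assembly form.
@+04  little-endian(00 df) = 0xdf00
  top 5b → 0x1b → psh [R]
  rd: (w>>8)&0x7=0x7 → R7

psh R7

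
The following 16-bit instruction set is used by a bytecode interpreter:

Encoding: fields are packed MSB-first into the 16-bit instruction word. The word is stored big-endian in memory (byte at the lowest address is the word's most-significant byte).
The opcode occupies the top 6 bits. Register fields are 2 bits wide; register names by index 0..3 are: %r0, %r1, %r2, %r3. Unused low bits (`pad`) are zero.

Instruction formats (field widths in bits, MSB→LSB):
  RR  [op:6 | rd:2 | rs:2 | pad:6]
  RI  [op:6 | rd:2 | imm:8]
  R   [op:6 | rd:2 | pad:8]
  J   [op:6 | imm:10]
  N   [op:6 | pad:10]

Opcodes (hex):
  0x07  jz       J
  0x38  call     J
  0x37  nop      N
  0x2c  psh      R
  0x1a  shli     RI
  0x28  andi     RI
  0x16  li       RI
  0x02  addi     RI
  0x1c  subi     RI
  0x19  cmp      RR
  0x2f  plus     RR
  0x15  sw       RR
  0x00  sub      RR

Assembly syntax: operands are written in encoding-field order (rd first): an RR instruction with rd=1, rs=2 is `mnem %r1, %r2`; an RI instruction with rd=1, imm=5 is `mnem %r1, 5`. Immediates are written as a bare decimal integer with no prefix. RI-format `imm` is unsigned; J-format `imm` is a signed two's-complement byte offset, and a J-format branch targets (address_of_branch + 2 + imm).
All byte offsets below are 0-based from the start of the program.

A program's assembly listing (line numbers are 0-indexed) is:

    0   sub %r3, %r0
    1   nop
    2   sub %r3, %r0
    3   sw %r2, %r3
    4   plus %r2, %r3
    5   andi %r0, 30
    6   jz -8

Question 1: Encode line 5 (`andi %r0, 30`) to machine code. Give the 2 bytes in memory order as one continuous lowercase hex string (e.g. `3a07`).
a01e

5. andi fields op=0x28:6|rd=0:2|imm=30:8 → word a01eh → a0 1e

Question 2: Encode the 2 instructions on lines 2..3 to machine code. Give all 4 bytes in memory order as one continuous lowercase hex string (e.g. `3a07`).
line 2 (sub): pack op=0x0:6|rd=3:2|rs=0:2|pad=0:6 = 0x0300; big→ 03 00
line 3 (sw): pack op=0x15:6|rd=2:2|rs=3:2|pad=0:6 = 0x56c0; big→ 56 c0

030056c0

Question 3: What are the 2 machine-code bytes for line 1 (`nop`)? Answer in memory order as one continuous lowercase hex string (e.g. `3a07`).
dc00

line 1 (nop): pack op=0x37:6|pad=0:10 = 0xdc00; big→ dc 00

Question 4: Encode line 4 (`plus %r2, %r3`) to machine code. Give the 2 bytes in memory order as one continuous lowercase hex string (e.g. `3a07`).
bec0

4. plus fields op=0x2f:6|rd=2:2|rs=3:2|pad=0:6 → word bec0h → be c0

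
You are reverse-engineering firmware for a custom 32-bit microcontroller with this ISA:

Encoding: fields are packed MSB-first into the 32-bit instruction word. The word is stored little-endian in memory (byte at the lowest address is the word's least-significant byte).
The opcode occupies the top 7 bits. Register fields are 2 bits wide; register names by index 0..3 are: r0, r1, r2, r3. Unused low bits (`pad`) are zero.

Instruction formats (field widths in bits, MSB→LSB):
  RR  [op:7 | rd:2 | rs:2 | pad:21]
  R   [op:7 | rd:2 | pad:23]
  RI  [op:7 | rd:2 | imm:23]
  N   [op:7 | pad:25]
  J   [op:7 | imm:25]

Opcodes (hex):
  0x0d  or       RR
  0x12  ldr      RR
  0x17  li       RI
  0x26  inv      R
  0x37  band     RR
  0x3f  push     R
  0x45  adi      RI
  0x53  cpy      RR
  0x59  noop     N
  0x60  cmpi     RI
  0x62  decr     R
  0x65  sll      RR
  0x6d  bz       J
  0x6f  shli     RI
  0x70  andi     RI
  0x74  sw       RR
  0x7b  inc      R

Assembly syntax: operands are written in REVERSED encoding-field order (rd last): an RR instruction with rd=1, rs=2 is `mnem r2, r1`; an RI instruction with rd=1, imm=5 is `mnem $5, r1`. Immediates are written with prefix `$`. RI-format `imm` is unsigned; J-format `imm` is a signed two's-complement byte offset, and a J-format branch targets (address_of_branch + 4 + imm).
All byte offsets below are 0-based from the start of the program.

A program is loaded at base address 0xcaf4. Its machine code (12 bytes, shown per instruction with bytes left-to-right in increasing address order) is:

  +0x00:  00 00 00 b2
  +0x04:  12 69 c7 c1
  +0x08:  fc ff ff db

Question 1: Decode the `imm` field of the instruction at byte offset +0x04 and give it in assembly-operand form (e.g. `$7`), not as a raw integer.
$4679954

[04] 12 69 c7 c1 → 0xc1c76912
  op=0xc1c76912>>25=0x60 ⇒ cmpi (RI)
  rd: (w>>23)&0x3=0x3 → r3
  imm: (w>>0)&0x7fffff=0x476912 → $4679954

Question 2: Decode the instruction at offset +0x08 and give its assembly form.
bz $-4

[08] fc ff ff db → 0xdbfffffc
  op=0xdbfffffc>>25=0x6d ⇒ bz (J)
  imm: (w>>0)&0x1ffffff=0x1fffffc (s25→-4) → $-4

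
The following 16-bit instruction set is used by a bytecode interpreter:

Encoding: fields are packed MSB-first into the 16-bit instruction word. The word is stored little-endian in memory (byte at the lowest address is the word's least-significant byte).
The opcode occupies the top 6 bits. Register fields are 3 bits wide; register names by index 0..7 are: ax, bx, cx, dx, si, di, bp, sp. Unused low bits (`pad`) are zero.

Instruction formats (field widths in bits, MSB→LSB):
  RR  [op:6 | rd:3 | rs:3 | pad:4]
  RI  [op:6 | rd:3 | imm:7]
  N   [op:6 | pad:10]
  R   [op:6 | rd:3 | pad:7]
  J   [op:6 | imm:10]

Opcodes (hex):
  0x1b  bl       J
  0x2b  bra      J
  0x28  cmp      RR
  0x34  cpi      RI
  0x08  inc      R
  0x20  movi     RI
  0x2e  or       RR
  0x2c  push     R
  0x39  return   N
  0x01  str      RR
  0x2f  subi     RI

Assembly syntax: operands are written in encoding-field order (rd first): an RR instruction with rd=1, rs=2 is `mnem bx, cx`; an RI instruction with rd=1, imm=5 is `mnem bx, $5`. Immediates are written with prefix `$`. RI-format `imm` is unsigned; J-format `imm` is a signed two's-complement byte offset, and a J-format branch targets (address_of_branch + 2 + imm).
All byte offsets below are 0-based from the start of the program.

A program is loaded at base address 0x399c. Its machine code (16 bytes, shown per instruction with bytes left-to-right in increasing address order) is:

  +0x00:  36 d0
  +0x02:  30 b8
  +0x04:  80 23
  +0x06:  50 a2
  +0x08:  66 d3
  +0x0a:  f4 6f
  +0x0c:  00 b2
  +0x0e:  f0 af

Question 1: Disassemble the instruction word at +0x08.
cpi bp, $102

off 0x08: read 66 d3 as little → 0xd366
  opcode bits[15:10]=0x34: cpi/RI
  [9:7] rd=6 = bp
  [6:0] imm=102 = $102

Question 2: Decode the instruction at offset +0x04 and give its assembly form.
off 0x04: read 80 23 as little → 0x2380
  top 6b → 0x8 → inc [R]
  rd@[9:7]=0x7 ⇒ sp

inc sp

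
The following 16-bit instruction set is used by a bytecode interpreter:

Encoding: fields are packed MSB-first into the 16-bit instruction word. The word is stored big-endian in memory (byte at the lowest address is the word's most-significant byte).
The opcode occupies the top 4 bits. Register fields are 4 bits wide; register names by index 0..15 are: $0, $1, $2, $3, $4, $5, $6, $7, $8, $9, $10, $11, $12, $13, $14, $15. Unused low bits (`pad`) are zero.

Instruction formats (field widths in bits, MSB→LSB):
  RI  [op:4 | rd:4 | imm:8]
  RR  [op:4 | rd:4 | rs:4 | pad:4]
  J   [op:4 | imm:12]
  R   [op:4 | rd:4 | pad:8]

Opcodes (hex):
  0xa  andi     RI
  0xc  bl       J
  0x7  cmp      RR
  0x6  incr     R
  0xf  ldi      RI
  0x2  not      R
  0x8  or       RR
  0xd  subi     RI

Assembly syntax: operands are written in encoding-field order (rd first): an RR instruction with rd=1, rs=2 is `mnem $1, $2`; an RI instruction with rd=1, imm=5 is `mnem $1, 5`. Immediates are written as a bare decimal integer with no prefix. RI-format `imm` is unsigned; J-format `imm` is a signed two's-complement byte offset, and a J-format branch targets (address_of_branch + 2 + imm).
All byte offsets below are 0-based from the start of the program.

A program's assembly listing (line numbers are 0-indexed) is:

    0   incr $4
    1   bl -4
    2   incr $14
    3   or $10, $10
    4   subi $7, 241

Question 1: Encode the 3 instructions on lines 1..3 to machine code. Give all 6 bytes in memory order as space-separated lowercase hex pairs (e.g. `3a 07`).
cf fc 6e 00 8a a0

1. bl fields op=0xc:4|imm=-4:12 → word cffch → cf fc
2. incr fields op=0x6:4|rd=14:4|pad=0:8 → word 6e00h → 6e 00
3. or fields op=0x8:4|rd=10:4|rs=10:4|pad=0:4 → word 8aa0h → 8a a0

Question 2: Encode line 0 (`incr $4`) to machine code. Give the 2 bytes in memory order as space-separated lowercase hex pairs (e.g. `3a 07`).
64 00

line 0 (incr): pack op=0x6:4|rd=4:4|pad=0:8 = 0x6400; big→ 64 00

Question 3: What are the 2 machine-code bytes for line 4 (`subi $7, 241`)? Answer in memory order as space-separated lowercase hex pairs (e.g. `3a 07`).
4. subi fields op=0xd:4|rd=7:4|imm=241:8 → word d7f1h → d7 f1

d7 f1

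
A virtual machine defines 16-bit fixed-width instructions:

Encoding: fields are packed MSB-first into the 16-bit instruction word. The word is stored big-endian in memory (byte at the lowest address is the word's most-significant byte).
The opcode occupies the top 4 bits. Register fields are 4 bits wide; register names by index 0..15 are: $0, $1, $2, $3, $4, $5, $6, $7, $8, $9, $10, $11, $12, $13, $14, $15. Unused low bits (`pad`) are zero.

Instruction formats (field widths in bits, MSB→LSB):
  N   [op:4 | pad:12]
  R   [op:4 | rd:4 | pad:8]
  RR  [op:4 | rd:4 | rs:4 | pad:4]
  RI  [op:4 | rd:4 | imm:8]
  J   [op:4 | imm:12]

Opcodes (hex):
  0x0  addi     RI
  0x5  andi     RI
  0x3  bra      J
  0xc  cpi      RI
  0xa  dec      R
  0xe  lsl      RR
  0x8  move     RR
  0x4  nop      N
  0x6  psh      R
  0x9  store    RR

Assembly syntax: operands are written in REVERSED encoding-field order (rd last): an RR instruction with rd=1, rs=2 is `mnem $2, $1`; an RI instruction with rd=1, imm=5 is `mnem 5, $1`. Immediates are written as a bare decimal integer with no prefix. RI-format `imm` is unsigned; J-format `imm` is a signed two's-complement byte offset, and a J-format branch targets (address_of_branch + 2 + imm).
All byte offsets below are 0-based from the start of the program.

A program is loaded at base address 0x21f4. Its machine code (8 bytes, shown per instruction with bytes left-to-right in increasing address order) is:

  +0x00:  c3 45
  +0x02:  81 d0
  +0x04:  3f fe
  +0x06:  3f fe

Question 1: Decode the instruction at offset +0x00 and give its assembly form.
off 0x00: read c3 45 as big → 0xc345
  op=0xc345>>12=0xc ⇒ cpi (RI)
  [11:8] rd=3 = $3
  [7:0] imm=69 = 69

cpi 69, $3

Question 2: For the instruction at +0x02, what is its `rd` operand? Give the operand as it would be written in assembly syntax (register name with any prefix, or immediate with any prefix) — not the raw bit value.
off 0x02: read 81 d0 as big → 0x81d0
  opcode bits[15:12]=0x8: move/RR
  rd@[11:8]=0x1 ⇒ $1
  rs@[7:4]=0xd ⇒ $13

$1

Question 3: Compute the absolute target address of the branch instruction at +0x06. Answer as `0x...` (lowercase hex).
0x21fa

@+06  big-endian(3f fe) = 0x3ffe
  op=0x3ffe>>12=0x3 ⇒ bra (J)
  [11:0] imm=4094 (s12→-2) = -2
  target = base 0x21f4 + off 0x06 + 2 + imm -2 = 0x21fa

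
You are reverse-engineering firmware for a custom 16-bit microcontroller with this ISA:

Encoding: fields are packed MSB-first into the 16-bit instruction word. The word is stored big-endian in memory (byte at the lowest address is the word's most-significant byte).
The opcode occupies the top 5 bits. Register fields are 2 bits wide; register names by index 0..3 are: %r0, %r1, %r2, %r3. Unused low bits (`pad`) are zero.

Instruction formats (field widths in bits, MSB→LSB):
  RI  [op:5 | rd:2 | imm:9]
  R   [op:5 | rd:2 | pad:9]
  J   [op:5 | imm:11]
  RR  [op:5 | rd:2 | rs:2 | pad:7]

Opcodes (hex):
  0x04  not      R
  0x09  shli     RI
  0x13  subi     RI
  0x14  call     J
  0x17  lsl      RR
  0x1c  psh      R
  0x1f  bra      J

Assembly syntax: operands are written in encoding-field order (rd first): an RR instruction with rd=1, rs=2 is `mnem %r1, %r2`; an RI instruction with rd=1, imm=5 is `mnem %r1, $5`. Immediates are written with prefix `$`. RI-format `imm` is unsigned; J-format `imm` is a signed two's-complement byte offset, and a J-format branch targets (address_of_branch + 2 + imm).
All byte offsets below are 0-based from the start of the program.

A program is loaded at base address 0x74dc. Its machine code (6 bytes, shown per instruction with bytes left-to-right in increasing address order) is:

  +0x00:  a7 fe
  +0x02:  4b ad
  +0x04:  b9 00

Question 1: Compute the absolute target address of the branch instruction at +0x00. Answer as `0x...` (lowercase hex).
+0x00: a7 fe ⇒ word 0xa7fe (big)
  top 5b → 0x14 → call [J]
  [10:0] imm=2046 (s11→-2) = $-2
  target = base 0x74dc + off 0x00 + 2 + imm -2 = 0x74dc

0x74dc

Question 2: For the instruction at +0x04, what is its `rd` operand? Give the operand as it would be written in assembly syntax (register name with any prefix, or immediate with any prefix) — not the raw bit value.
%r0

+0x04: b9 00 ⇒ word 0xb900 (big)
  top 5b → 0x17 → lsl [RR]
  [10:9] rd=0 = %r0
  [8:7] rs=2 = %r2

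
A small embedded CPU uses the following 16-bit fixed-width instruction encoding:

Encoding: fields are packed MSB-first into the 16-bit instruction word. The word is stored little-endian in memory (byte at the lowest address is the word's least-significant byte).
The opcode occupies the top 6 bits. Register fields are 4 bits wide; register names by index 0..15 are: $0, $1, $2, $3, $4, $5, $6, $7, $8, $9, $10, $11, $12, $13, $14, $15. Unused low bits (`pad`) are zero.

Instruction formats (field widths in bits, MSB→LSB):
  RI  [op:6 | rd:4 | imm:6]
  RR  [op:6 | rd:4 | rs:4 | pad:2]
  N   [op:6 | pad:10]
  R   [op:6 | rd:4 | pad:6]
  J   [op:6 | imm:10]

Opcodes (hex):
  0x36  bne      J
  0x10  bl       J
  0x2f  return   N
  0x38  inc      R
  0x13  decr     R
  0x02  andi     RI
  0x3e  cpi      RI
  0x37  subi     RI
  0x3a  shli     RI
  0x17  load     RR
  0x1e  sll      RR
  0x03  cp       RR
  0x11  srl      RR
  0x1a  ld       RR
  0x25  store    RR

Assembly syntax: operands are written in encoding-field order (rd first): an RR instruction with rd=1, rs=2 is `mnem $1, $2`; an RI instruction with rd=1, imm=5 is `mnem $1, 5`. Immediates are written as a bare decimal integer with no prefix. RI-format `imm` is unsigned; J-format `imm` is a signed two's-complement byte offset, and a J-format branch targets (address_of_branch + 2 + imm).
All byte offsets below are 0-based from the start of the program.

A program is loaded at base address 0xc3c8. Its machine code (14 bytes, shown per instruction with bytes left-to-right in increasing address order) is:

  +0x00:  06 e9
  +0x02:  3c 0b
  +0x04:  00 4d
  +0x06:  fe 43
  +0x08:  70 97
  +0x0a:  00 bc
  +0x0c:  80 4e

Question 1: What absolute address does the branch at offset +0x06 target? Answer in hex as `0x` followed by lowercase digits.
0xc3ce

off 0x06: read fe 43 as little → 0x43fe
  opcode bits[15:10]=0x10: bl/J
  imm@[9:0]=0x3fe (s10→-2) ⇒ -2
  target = base 0xc3c8 + off 0x06 + 2 + imm -2 = 0xc3ce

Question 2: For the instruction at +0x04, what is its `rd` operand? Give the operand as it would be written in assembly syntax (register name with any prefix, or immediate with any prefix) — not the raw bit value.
@+04  little-endian(00 4d) = 0x4d00
  top 6b → 0x13 → decr [R]
  rd@[9:6]=0x4 ⇒ $4

$4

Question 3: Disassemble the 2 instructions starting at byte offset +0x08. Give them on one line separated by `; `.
store $13, $12; return

+0x08: 70 97 ⇒ word 0x9770 (little)
  op=0x9770>>10=0x25 ⇒ store (RR)
  [9:6] rd=13 = $13
  [5:2] rs=12 = $12
+0x0a: 00 bc ⇒ word 0xbc00 (little)
  op=0xbc00>>10=0x2f ⇒ return (N)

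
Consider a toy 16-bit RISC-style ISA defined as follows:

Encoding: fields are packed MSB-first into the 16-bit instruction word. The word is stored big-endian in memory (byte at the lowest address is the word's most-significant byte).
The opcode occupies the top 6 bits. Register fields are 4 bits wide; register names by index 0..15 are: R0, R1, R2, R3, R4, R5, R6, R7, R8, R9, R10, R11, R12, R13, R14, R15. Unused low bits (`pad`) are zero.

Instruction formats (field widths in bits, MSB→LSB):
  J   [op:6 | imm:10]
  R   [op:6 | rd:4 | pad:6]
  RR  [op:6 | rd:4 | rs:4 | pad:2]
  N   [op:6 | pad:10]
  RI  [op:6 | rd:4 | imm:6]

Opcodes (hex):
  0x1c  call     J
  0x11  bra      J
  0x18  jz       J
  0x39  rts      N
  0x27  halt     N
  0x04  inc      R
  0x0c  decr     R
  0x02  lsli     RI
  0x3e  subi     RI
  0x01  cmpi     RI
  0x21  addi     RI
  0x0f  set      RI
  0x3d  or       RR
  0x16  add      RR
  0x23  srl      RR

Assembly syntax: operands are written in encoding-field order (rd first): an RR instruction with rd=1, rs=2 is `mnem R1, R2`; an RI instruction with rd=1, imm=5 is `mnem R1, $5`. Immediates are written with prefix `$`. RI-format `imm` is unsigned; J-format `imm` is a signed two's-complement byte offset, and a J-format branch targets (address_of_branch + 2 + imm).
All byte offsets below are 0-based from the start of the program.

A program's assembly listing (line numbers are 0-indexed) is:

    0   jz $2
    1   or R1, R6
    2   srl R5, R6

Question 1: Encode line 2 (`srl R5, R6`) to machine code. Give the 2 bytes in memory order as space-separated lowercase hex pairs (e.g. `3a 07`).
2. srl fields op=0x23:6|rd=5:4|rs=6:4|pad=0:2 → word 8d58h → 8d 58

8d 58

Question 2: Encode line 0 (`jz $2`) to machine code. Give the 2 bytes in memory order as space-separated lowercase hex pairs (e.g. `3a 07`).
line 0 (jz): pack op=0x18:6|imm=2:10 = 0x6002; big→ 60 02

60 02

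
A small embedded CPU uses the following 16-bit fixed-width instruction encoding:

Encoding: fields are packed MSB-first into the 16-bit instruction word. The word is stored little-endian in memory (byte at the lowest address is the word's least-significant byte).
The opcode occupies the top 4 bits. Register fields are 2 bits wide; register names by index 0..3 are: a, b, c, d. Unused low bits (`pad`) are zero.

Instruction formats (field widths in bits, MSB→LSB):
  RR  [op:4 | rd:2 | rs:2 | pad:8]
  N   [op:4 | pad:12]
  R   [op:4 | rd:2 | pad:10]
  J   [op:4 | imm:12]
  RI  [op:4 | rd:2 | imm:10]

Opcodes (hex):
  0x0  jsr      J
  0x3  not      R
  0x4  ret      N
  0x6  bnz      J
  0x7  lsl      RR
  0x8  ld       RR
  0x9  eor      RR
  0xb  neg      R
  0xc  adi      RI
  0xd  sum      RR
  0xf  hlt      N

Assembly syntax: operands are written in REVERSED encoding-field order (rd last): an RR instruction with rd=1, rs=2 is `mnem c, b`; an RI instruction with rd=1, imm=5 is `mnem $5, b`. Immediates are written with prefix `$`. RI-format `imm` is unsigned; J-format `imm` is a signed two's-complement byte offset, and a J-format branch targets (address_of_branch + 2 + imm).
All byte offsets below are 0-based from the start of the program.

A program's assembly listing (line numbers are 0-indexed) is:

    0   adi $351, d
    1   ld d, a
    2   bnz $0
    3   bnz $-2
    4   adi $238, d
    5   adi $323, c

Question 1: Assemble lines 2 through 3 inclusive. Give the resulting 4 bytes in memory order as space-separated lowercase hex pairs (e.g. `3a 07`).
2. bnz fields op=0x6:4|imm=0:12 → word 6000h → 00 60
3. bnz fields op=0x6:4|imm=-2:12 → word 6ffeh → fe 6f

00 60 fe 6f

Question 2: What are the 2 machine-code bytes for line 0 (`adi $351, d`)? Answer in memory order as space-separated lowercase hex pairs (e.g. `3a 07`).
L0: adi op=0xc:4|rd=3:2|imm=351:10 ⇒ 0xcd5f ⇒ little 5f cd

5f cd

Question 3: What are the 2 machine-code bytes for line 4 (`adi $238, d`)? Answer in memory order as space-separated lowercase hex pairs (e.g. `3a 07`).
ee cc

line 4 (adi): pack op=0xc:4|rd=3:2|imm=238:10 = 0xccee; little→ ee cc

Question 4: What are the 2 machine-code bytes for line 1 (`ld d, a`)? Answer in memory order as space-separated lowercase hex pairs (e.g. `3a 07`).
L1: ld op=0x8:4|rd=0:2|rs=3:2|pad=0:8 ⇒ 0x8300 ⇒ little 00 83

00 83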